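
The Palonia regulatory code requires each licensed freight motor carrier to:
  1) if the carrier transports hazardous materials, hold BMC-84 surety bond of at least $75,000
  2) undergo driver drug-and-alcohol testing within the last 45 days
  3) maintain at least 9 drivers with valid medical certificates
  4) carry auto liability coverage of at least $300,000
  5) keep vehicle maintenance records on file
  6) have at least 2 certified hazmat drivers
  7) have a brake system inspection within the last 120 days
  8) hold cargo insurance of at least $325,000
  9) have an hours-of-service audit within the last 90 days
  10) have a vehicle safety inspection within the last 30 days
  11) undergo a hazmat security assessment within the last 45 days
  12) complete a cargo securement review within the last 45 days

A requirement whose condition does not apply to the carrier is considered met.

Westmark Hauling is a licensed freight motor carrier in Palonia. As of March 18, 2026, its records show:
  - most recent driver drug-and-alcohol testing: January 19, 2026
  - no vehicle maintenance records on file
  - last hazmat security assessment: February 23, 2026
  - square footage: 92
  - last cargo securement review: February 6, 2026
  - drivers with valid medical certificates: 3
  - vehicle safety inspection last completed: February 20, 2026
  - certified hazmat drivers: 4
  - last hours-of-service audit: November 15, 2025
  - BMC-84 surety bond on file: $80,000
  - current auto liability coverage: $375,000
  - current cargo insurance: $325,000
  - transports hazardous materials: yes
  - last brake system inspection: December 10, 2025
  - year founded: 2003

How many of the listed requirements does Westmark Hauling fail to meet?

1. condition 'transports hazardous materials' holds; BMC-84 surety bond $80,000 ≥ $75,000 → met
2. driver drug-and-alcohol testing 58 days ago vs limit 45 → not met
3. drivers with valid medical certificates 3 < 9 → not met
4. auto liability coverage $375,000 ≥ $300,000 → met
5. vehicle maintenance records absent → not met
6. certified hazmat drivers 4 ≥ 2 → met
7. brake system inspection 98 days ago vs limit 120 → met
8. cargo insurance $325,000 ≥ $325,000 → met
9. hours-of-service audit 123 days ago vs limit 90 → not met
10. vehicle safety inspection 26 days ago vs limit 30 → met
11. hazmat security assessment 23 days ago vs limit 45 → met
12. cargo securement review 40 days ago vs limit 45 → met
Not met: 4 of 12

4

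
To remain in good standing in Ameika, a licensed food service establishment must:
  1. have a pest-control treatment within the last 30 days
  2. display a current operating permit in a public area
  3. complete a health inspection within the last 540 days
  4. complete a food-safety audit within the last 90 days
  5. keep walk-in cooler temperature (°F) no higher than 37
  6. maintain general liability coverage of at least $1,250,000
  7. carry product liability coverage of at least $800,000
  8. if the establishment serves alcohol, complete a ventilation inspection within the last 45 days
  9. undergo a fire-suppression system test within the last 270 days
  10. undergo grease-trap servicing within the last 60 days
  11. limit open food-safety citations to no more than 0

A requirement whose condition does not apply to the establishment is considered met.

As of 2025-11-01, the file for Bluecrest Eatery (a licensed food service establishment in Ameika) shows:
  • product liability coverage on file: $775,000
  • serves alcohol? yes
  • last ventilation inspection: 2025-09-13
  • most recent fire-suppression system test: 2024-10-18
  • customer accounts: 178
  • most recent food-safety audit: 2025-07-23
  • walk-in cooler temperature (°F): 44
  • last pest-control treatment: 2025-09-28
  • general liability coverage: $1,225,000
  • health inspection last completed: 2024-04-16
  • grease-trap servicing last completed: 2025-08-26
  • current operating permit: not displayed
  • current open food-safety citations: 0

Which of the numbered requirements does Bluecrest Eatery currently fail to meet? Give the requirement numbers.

1, 2, 3, 4, 5, 6, 7, 8, 9, 10

1. pest-control treatment 34 days ago vs limit 30 → not met
2. current operating permit absent → not met
3. health inspection 564 days ago vs limit 540 → not met
4. food-safety audit 101 days ago vs limit 90 → not met
5. walk-in cooler temperature (°F) 44 > 37 → not met
6. general liability coverage $1,225,000 < $1,250,000 → not met
7. product liability coverage $775,000 < $800,000 → not met
8. condition 'serves alcohol' holds; ventilation inspection 49 days ago vs limit 45 → not met
9. fire-suppression system test 379 days ago vs limit 270 → not met
10. grease-trap servicing 67 days ago vs limit 60 → not met
11. open food-safety citations 0 ≤ 0 → met
Not met: 1, 2, 3, 4, 5, 6, 7, 8, 9, 10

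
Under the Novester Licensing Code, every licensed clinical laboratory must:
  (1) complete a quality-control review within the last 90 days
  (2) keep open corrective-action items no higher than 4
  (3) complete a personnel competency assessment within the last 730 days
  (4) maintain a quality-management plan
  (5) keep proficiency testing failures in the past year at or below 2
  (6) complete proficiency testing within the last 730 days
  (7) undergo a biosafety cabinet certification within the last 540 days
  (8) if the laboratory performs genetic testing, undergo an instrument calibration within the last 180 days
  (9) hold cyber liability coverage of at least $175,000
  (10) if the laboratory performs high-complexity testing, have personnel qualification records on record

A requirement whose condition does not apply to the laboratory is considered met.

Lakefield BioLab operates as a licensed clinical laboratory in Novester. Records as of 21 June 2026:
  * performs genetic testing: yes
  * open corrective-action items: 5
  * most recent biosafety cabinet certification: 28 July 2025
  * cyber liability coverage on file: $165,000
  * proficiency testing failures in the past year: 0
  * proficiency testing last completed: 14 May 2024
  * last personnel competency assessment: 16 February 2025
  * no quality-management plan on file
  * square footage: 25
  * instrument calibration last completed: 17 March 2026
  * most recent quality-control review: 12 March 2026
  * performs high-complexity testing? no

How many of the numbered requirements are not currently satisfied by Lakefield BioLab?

1. quality-control review 101 days ago vs limit 90 → not met
2. open corrective-action items 5 > 4 → not met
3. personnel competency assessment 490 days ago vs limit 730 → met
4. quality-management plan absent → not met
5. proficiency testing failures in the past year 0 ≤ 2 → met
6. proficiency testing 768 days ago vs limit 730 → not met
7. biosafety cabinet certification 328 days ago vs limit 540 → met
8. condition 'performs genetic testing' holds; instrument calibration 96 days ago vs limit 180 → met
9. cyber liability coverage $165,000 < $175,000 → not met
10. condition 'performs high-complexity testing' does not hold → requirement n/a → met
Not met: 5 of 10

5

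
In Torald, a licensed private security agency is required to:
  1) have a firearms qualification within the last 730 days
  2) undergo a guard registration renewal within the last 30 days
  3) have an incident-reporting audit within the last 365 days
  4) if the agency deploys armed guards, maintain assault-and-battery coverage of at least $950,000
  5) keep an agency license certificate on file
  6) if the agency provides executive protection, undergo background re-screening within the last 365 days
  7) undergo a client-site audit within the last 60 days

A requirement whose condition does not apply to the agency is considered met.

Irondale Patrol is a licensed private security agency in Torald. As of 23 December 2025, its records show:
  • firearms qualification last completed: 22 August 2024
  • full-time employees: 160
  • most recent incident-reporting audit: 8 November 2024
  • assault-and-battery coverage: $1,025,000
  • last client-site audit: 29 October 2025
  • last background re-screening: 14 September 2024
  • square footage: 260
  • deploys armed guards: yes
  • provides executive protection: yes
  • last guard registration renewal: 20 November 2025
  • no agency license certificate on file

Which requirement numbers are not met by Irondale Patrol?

2, 3, 5, 6

1. firearms qualification 488 days ago vs limit 730 → met
2. guard registration renewal 33 days ago vs limit 30 → not met
3. incident-reporting audit 410 days ago vs limit 365 → not met
4. condition 'deploys armed guards' holds; assault-and-battery coverage $1,025,000 ≥ $950,000 → met
5. agency license certificate absent → not met
6. condition 'provides executive protection' holds; background re-screening 465 days ago vs limit 365 → not met
7. client-site audit 55 days ago vs limit 60 → met
Not met: 2, 3, 5, 6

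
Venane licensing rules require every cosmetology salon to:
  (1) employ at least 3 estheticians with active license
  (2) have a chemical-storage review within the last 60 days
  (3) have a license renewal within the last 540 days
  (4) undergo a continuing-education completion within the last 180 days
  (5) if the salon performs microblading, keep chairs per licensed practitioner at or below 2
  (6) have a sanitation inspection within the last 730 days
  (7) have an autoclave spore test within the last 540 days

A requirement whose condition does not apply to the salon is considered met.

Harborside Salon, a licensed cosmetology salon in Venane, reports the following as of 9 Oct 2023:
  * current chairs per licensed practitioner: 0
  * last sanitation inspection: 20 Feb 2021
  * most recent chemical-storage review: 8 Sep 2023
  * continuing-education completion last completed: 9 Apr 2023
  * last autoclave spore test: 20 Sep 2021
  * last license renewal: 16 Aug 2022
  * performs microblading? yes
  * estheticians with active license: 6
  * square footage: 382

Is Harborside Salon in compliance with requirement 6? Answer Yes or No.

6. sanitation inspection 961 days ago vs limit 730 → not met

No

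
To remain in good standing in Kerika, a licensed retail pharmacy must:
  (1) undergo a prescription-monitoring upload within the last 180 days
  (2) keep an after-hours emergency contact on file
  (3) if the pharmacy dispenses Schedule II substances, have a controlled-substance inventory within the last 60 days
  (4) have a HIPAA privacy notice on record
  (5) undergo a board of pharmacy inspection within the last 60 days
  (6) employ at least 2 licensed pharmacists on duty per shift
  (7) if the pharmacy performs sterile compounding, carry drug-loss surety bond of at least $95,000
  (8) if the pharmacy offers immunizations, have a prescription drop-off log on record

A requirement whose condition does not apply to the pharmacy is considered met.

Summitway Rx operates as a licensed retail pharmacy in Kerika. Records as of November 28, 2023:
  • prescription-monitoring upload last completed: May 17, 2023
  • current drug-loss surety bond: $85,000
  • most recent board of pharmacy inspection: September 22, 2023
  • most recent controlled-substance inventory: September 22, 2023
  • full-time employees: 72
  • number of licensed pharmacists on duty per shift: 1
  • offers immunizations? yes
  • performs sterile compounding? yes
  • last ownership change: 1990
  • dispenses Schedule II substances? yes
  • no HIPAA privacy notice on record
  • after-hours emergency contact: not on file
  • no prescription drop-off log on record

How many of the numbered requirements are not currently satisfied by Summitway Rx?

1. prescription-monitoring upload 195 days ago vs limit 180 → not met
2. after-hours emergency contact absent → not met
3. condition 'dispenses Schedule II substances' holds; controlled-substance inventory 67 days ago vs limit 60 → not met
4. HIPAA privacy notice absent → not met
5. board of pharmacy inspection 67 days ago vs limit 60 → not met
6. licensed pharmacists on duty per shift 1 < 2 → not met
7. condition 'performs sterile compounding' holds; drug-loss surety bond $85,000 < $95,000 → not met
8. condition 'offers immunizations' holds; prescription drop-off log absent → not met
Not met: 8 of 8

8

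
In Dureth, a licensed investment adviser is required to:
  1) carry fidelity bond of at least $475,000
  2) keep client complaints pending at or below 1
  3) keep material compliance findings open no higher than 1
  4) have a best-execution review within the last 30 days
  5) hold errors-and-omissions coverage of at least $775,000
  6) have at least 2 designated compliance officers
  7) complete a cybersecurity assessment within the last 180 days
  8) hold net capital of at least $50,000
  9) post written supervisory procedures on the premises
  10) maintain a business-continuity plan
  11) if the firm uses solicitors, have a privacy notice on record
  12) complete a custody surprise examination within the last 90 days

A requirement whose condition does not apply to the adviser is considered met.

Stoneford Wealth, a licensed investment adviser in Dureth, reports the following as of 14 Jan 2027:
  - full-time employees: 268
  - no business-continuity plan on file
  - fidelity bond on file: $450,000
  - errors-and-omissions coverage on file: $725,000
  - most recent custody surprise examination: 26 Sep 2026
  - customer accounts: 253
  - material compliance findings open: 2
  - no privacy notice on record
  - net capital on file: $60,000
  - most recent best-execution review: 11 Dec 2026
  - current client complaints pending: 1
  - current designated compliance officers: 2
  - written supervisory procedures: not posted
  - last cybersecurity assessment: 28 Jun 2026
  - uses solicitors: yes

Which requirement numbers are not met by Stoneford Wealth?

1. fidelity bond $450,000 < $475,000 → not met
2. client complaints pending 1 ≤ 1 → met
3. material compliance findings open 2 > 1 → not met
4. best-execution review 34 days ago vs limit 30 → not met
5. errors-and-omissions coverage $725,000 < $775,000 → not met
6. designated compliance officers 2 ≥ 2 → met
7. cybersecurity assessment 200 days ago vs limit 180 → not met
8. net capital $60,000 ≥ $50,000 → met
9. written supervisory procedures absent → not met
10. business-continuity plan absent → not met
11. condition 'uses solicitors' holds; privacy notice absent → not met
12. custody surprise examination 110 days ago vs limit 90 → not met
Not met: 1, 3, 4, 5, 7, 9, 10, 11, 12

1, 3, 4, 5, 7, 9, 10, 11, 12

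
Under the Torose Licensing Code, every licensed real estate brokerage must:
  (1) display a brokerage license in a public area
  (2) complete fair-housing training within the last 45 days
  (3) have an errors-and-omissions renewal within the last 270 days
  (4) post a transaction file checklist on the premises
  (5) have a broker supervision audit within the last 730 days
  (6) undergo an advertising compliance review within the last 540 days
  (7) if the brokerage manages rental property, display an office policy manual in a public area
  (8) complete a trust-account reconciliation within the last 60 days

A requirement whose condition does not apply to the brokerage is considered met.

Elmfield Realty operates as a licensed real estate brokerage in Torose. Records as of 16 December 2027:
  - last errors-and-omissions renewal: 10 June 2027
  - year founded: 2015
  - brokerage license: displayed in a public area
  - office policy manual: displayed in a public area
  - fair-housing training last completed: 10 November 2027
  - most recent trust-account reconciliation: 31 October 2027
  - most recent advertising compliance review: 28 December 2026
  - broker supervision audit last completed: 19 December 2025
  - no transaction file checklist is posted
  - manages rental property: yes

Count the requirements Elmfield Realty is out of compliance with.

1. brokerage license present → met
2. fair-housing training 36 days ago vs limit 45 → met
3. errors-and-omissions renewal 189 days ago vs limit 270 → met
4. transaction file checklist absent → not met
5. broker supervision audit 727 days ago vs limit 730 → met
6. advertising compliance review 353 days ago vs limit 540 → met
7. condition 'manages rental property' holds; office policy manual present → met
8. trust-account reconciliation 46 days ago vs limit 60 → met
Not met: 1 of 8

1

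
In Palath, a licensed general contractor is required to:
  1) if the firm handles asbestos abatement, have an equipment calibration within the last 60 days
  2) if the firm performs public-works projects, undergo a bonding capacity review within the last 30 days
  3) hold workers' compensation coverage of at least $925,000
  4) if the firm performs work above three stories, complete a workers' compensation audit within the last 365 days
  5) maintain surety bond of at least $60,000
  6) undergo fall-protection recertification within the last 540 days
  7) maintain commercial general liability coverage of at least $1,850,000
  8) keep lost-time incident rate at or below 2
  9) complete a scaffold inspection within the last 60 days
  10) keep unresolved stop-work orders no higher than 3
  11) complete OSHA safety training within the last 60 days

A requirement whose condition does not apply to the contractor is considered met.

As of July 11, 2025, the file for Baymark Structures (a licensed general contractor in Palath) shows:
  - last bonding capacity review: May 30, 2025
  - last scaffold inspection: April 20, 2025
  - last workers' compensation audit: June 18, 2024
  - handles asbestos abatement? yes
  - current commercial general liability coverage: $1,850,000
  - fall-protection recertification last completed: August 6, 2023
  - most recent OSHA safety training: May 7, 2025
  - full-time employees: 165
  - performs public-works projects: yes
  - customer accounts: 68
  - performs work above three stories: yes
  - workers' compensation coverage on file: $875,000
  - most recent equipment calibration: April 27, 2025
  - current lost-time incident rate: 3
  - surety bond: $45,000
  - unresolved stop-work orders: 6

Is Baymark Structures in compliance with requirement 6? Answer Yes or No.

No

6. fall-protection recertification 705 days ago vs limit 540 → not met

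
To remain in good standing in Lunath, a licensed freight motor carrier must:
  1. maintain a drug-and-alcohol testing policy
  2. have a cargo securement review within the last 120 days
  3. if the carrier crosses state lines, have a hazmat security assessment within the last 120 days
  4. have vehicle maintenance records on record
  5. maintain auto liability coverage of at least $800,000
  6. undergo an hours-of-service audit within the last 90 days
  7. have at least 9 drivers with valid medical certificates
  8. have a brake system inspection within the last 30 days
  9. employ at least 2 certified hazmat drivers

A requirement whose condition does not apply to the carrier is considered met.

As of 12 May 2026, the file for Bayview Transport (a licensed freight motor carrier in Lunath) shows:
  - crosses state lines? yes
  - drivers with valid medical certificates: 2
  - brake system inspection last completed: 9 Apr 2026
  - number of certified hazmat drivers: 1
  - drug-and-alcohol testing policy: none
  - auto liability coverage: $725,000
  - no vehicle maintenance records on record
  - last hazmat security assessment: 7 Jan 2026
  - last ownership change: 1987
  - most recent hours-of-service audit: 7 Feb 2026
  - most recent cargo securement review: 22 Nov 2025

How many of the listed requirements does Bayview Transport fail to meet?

9

1. drug-and-alcohol testing policy absent → not met
2. cargo securement review 171 days ago vs limit 120 → not met
3. condition 'crosses state lines' holds; hazmat security assessment 125 days ago vs limit 120 → not met
4. vehicle maintenance records absent → not met
5. auto liability coverage $725,000 < $800,000 → not met
6. hours-of-service audit 94 days ago vs limit 90 → not met
7. drivers with valid medical certificates 2 < 9 → not met
8. brake system inspection 33 days ago vs limit 30 → not met
9. certified hazmat drivers 1 < 2 → not met
Not met: 9 of 9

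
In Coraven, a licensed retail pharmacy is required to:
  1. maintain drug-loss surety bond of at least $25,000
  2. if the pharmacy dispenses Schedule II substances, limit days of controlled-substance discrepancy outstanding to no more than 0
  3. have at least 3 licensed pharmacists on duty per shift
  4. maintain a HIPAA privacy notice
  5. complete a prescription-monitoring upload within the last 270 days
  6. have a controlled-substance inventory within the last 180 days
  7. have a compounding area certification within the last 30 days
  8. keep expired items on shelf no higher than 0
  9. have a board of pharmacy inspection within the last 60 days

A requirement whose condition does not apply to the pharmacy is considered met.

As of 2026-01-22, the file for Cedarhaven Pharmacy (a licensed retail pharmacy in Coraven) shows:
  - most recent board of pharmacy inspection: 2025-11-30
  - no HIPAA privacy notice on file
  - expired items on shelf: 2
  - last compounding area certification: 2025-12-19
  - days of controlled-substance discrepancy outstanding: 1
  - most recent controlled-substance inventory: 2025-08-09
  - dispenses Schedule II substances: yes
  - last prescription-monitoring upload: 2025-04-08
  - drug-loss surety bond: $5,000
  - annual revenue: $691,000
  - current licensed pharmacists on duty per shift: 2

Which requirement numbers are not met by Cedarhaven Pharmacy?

1, 2, 3, 4, 5, 7, 8

1. drug-loss surety bond $5,000 < $25,000 → not met
2. condition 'dispenses Schedule II substances' holds; days of controlled-substance discrepancy outstanding 1 > 0 → not met
3. licensed pharmacists on duty per shift 2 < 3 → not met
4. HIPAA privacy notice absent → not met
5. prescription-monitoring upload 289 days ago vs limit 270 → not met
6. controlled-substance inventory 166 days ago vs limit 180 → met
7. compounding area certification 34 days ago vs limit 30 → not met
8. expired items on shelf 2 > 0 → not met
9. board of pharmacy inspection 53 days ago vs limit 60 → met
Not met: 1, 2, 3, 4, 5, 7, 8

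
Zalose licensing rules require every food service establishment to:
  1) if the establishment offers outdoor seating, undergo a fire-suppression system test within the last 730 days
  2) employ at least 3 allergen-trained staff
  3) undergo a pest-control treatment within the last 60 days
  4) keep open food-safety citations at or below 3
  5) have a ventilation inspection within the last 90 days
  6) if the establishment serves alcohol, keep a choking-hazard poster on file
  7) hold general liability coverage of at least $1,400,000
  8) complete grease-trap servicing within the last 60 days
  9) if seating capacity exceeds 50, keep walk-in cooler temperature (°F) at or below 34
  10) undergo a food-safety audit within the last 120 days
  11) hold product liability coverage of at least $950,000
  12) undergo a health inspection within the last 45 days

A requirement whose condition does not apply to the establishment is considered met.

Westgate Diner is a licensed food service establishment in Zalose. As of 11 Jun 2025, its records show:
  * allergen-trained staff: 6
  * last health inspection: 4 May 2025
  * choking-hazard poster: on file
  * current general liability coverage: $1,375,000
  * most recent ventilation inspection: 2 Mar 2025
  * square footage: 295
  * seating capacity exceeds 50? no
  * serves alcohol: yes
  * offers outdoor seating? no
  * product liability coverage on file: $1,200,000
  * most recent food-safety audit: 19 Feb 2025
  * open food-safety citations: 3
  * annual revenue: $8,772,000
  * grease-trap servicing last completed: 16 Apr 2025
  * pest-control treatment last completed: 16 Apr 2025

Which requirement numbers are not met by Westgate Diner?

1. condition 'offers outdoor seating' does not hold → requirement n/a → met
2. allergen-trained staff 6 ≥ 3 → met
3. pest-control treatment 56 days ago vs limit 60 → met
4. open food-safety citations 3 ≤ 3 → met
5. ventilation inspection 101 days ago vs limit 90 → not met
6. condition 'serves alcohol' holds; choking-hazard poster present → met
7. general liability coverage $1,375,000 < $1,400,000 → not met
8. grease-trap servicing 56 days ago vs limit 60 → met
9. condition 'seating capacity exceeds 50' does not hold → requirement n/a → met
10. food-safety audit 112 days ago vs limit 120 → met
11. product liability coverage $1,200,000 ≥ $950,000 → met
12. health inspection 38 days ago vs limit 45 → met
Not met: 5, 7

5, 7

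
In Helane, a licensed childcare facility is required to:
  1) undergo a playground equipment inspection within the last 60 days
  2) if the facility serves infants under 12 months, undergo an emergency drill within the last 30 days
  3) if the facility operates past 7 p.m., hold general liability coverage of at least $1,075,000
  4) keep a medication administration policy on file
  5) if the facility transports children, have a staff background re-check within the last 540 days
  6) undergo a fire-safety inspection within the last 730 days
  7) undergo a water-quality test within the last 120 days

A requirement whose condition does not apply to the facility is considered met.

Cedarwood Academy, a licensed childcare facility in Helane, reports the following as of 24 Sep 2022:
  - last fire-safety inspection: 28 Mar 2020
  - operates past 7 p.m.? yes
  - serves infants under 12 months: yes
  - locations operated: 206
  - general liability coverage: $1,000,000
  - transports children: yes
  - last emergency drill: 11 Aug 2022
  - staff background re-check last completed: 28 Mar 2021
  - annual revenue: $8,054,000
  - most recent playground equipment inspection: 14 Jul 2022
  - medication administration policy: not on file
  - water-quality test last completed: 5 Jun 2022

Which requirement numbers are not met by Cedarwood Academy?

1, 2, 3, 4, 5, 6

1. playground equipment inspection 72 days ago vs limit 60 → not met
2. condition 'serves infants under 12 months' holds; emergency drill 44 days ago vs limit 30 → not met
3. condition 'operates past 7 p.m.' holds; general liability coverage $1,000,000 < $1,075,000 → not met
4. medication administration policy absent → not met
5. condition 'transports children' holds; staff background re-check 545 days ago vs limit 540 → not met
6. fire-safety inspection 910 days ago vs limit 730 → not met
7. water-quality test 111 days ago vs limit 120 → met
Not met: 1, 2, 3, 4, 5, 6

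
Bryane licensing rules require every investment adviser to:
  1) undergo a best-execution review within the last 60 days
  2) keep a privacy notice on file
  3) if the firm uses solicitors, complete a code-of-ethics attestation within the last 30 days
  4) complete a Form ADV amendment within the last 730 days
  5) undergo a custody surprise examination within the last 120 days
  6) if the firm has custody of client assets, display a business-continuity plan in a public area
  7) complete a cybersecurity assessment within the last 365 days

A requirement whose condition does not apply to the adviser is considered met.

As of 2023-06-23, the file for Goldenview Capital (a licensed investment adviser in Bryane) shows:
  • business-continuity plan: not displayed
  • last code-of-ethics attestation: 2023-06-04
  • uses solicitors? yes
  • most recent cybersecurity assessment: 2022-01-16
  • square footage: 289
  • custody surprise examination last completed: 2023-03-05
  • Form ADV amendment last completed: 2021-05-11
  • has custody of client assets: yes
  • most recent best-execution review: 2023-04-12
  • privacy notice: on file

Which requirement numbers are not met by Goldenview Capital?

1. best-execution review 72 days ago vs limit 60 → not met
2. privacy notice present → met
3. condition 'uses solicitors' holds; code-of-ethics attestation 19 days ago vs limit 30 → met
4. Form ADV amendment 773 days ago vs limit 730 → not met
5. custody surprise examination 110 days ago vs limit 120 → met
6. condition 'has custody of client assets' holds; business-continuity plan absent → not met
7. cybersecurity assessment 523 days ago vs limit 365 → not met
Not met: 1, 4, 6, 7

1, 4, 6, 7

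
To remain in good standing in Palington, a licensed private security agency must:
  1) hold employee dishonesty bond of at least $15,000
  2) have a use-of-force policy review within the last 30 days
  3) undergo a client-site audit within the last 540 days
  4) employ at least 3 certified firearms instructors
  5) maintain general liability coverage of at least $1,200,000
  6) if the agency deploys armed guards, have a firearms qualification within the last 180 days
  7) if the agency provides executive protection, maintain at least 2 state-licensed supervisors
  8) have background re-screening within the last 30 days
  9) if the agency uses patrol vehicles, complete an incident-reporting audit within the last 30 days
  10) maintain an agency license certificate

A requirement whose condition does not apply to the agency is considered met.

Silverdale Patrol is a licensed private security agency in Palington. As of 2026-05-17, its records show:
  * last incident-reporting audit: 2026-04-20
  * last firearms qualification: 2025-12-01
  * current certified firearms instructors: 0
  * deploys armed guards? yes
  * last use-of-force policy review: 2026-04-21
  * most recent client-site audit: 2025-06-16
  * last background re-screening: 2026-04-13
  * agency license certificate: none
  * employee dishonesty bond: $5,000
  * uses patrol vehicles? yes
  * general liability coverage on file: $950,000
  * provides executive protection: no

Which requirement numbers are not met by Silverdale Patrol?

1, 4, 5, 8, 10

1. employee dishonesty bond $5,000 < $15,000 → not met
2. use-of-force policy review 26 days ago vs limit 30 → met
3. client-site audit 335 days ago vs limit 540 → met
4. certified firearms instructors 0 < 3 → not met
5. general liability coverage $950,000 < $1,200,000 → not met
6. condition 'deploys armed guards' holds; firearms qualification 167 days ago vs limit 180 → met
7. condition 'provides executive protection' does not hold → requirement n/a → met
8. background re-screening 34 days ago vs limit 30 → not met
9. condition 'uses patrol vehicles' holds; incident-reporting audit 27 days ago vs limit 30 → met
10. agency license certificate absent → not met
Not met: 1, 4, 5, 8, 10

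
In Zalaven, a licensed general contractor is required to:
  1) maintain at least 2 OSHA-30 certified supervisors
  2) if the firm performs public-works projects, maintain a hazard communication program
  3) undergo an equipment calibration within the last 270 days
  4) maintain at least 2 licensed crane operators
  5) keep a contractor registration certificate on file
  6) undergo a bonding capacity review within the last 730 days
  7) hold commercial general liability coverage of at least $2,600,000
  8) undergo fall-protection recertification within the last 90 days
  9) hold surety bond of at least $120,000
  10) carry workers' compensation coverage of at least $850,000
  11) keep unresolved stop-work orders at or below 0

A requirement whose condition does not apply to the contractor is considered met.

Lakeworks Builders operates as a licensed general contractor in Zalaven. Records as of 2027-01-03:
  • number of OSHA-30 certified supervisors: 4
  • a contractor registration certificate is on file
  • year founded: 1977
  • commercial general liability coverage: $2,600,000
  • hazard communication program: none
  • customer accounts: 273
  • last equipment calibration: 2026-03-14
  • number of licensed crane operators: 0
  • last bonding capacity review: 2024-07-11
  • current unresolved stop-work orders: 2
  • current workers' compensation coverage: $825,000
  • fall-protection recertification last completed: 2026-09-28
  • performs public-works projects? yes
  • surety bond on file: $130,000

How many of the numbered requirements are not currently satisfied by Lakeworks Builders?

7

1. OSHA-30 certified supervisors 4 ≥ 2 → met
2. condition 'performs public-works projects' holds; hazard communication program absent → not met
3. equipment calibration 295 days ago vs limit 270 → not met
4. licensed crane operators 0 < 2 → not met
5. contractor registration certificate present → met
6. bonding capacity review 906 days ago vs limit 730 → not met
7. commercial general liability coverage $2,600,000 ≥ $2,600,000 → met
8. fall-protection recertification 97 days ago vs limit 90 → not met
9. surety bond $130,000 ≥ $120,000 → met
10. workers' compensation coverage $825,000 < $850,000 → not met
11. unresolved stop-work orders 2 > 0 → not met
Not met: 7 of 11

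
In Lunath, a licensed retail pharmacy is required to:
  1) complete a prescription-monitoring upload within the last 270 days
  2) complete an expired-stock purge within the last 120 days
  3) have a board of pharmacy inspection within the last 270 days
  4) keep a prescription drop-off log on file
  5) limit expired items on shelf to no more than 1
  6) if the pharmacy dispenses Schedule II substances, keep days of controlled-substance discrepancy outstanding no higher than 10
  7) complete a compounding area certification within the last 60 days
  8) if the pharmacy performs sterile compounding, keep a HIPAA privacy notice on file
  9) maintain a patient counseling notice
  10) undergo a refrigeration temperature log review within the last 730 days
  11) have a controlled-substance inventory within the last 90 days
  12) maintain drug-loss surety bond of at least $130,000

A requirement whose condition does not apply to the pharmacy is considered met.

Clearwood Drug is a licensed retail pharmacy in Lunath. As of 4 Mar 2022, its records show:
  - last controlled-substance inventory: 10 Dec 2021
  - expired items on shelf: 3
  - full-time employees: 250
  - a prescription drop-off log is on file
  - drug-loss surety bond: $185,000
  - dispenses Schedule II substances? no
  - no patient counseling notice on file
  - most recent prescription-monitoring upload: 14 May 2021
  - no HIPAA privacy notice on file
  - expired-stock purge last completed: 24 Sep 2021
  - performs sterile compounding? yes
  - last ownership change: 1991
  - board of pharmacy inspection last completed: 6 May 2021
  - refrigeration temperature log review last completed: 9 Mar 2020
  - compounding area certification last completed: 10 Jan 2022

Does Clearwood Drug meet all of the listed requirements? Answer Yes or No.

No

1. prescription-monitoring upload 294 days ago vs limit 270 → not met
2. expired-stock purge 161 days ago vs limit 120 → not met
3. board of pharmacy inspection 302 days ago vs limit 270 → not met
4. prescription drop-off log present → met
5. expired items on shelf 3 > 1 → not met
6. condition 'dispenses Schedule II substances' does not hold → requirement n/a → met
7. compounding area certification 53 days ago vs limit 60 → met
8. condition 'performs sterile compounding' holds; HIPAA privacy notice absent → not met
9. patient counseling notice absent → not met
10. refrigeration temperature log review 725 days ago vs limit 730 → met
11. controlled-substance inventory 84 days ago vs limit 90 → met
12. drug-loss surety bond $185,000 ≥ $130,000 → met
Not met: 1, 2, 3, 5, 8, 9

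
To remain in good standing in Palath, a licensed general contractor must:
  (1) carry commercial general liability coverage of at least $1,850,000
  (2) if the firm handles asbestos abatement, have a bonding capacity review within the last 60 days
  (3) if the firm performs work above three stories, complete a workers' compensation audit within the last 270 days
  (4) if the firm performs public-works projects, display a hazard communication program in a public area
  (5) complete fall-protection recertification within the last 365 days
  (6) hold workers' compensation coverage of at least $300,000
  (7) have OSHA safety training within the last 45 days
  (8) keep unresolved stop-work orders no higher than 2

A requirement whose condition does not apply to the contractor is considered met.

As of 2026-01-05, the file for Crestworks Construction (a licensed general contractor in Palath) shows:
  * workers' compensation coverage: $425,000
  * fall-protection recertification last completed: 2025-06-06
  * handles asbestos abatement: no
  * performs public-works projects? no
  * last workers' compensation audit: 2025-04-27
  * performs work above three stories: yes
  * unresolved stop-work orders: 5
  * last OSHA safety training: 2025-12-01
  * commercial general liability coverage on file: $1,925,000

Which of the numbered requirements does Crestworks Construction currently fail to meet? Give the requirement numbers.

1. commercial general liability coverage $1,925,000 ≥ $1,850,000 → met
2. condition 'handles asbestos abatement' does not hold → requirement n/a → met
3. condition 'performs work above three stories' holds; workers' compensation audit 253 days ago vs limit 270 → met
4. condition 'performs public-works projects' does not hold → requirement n/a → met
5. fall-protection recertification 213 days ago vs limit 365 → met
6. workers' compensation coverage $425,000 ≥ $300,000 → met
7. OSHA safety training 35 days ago vs limit 45 → met
8. unresolved stop-work orders 5 > 2 → not met
Not met: 8

8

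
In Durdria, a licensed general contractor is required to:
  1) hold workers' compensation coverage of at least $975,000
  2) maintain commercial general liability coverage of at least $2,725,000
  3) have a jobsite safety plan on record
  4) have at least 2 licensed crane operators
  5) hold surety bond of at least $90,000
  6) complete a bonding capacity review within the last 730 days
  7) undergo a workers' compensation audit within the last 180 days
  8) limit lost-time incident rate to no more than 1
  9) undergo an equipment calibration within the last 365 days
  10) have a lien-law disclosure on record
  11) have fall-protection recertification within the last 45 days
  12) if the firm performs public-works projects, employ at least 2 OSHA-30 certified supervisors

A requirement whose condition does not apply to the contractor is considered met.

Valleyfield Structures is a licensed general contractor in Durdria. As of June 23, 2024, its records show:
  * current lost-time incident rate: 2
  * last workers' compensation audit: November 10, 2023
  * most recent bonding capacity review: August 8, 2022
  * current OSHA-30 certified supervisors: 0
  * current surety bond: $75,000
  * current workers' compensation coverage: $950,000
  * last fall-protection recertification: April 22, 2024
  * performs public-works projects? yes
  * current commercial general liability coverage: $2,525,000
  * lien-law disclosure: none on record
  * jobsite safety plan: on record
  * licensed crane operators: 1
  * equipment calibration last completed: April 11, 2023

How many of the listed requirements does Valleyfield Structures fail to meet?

10

1. workers' compensation coverage $950,000 < $975,000 → not met
2. commercial general liability coverage $2,525,000 < $2,725,000 → not met
3. jobsite safety plan present → met
4. licensed crane operators 1 < 2 → not met
5. surety bond $75,000 < $90,000 → not met
6. bonding capacity review 685 days ago vs limit 730 → met
7. workers' compensation audit 226 days ago vs limit 180 → not met
8. lost-time incident rate 2 > 1 → not met
9. equipment calibration 439 days ago vs limit 365 → not met
10. lien-law disclosure absent → not met
11. fall-protection recertification 62 days ago vs limit 45 → not met
12. condition 'performs public-works projects' holds; OSHA-30 certified supervisors 0 < 2 → not met
Not met: 10 of 12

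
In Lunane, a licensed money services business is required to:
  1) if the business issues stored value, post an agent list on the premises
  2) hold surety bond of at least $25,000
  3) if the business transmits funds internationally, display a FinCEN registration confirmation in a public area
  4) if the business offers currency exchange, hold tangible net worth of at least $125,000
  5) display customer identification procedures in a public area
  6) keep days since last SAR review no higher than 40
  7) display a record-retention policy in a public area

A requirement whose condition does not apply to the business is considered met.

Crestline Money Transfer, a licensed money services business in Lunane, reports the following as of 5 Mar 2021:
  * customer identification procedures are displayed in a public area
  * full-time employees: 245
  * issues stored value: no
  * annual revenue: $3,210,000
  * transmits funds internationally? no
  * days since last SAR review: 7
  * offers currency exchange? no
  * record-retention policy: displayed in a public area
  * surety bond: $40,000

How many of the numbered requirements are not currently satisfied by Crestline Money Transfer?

0

1. condition 'issues stored value' does not hold → requirement n/a → met
2. surety bond $40,000 ≥ $25,000 → met
3. condition 'transmits funds internationally' does not hold → requirement n/a → met
4. condition 'offers currency exchange' does not hold → requirement n/a → met
5. customer identification procedures present → met
6. days since last SAR review 7 ≤ 40 → met
7. record-retention policy present → met
Not met: 0 of 7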